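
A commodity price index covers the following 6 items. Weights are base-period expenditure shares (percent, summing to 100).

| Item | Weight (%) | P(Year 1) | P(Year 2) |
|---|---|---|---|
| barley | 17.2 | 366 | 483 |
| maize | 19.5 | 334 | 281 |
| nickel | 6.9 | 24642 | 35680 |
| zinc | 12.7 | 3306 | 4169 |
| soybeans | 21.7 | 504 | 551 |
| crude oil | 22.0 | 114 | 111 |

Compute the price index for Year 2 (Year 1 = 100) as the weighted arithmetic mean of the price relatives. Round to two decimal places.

barley: 17.2 × (483/366) = 17.2 × 1.319672 = 22.6984
maize: 19.5 × (281/334) = 19.5 × 0.841317 = 16.4057
nickel: 6.9 × (35680/24642) = 6.9 × 1.447934 = 9.9907
zinc: 12.7 × (4169/3306) = 12.7 × 1.261041 = 16.0152
soybeans: 21.7 × (551/504) = 21.7 × 1.093254 = 23.7236
crude oil: 22.0 × (111/114) = 22.0 × 0.973684 = 21.4211
Index = Σ wᵢ·(p₁ᵢ/p₀ᵢ) = 22.6984 + 16.4057 + 9.9907 + 16.0152 + 23.7236 + 21.4211 = 110.2547

110.25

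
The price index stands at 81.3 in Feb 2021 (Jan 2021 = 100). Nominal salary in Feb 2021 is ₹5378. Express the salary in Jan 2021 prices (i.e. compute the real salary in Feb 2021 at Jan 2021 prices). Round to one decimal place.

6615.0

Real = Nominal ÷ (Index/100) = 5378 ÷ (81.3/100)
     = 5378 ÷ 0.813 = 6615.0062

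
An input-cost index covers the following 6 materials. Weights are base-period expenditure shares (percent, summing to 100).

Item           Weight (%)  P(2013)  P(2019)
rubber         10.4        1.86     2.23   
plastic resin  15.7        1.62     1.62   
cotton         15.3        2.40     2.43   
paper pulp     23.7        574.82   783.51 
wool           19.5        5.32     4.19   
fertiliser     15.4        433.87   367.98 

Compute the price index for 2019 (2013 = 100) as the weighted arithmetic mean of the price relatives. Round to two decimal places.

104.38

rubber: 10.4 × (2.23/1.86) = 10.4 × 1.198925 = 12.4688
plastic resin: 15.7 × (1.62/1.62) = 15.7 × 1.000000 = 15.7000
cotton: 15.3 × (2.43/2.40) = 15.3 × 1.012500 = 15.4913
paper pulp: 23.7 × (783.51/574.82) = 23.7 × 1.363053 = 32.3044
wool: 19.5 × (4.19/5.32) = 19.5 × 0.787594 = 15.3581
fertiliser: 15.4 × (367.98/433.87) = 15.4 × 0.848134 = 13.0613
Index = Σ wᵢ·(p₁ᵢ/p₀ᵢ) = 12.4688 + 15.7000 + 15.4913 + 32.3044 + 15.3581 + 13.0613 = 104.3838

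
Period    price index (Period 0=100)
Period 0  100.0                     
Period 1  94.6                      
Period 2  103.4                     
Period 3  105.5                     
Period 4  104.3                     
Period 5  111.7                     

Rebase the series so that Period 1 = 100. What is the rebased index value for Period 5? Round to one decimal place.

118.1

Rebased(Period 5) = 111.7 / 94.6 × 100 = 118.0761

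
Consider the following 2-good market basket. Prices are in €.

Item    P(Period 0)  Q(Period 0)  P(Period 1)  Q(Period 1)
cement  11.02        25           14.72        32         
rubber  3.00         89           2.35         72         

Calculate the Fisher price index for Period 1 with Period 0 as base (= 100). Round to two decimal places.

109.45

Laspeyres component (base-period weights):
ΣP(Period 1)Q(Period 0) = 14.72×25 + 2.35×89 = 368 + 209.15 = 577.15
ΣP(Period 0)Q(Period 0) = 11.02×25 + 3.00×89 = 275.5 + 267 = 542.5
L = 577.15 / 542.5 × 100 = 106.3871
Paasche component (current-period weights):
ΣP(Period 1)Q(Period 1) = 14.72×32 + 2.35×72 = 471.04 + 169.2 = 640.24
ΣP(Period 0)Q(Period 1) = 11.02×32 + 3.00×72 = 352.64 + 216 = 568.64
P = 640.24 / 568.64 × 100 = 112.5914
Fisher = √(L × P) = √(106.3871 × 112.5914) = 109.4453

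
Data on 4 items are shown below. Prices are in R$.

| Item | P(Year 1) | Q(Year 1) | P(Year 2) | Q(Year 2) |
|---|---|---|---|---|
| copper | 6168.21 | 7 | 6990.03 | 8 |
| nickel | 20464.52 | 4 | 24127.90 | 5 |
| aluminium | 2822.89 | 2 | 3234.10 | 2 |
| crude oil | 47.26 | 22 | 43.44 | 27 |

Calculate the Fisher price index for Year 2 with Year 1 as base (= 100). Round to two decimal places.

Laspeyres component (base-period weights):
ΣP(Year 2)Q(Year 1) = 6990.03×7 + 24127.90×4 + 3234.10×2 + 43.44×22 = 48930.21 + 96511.6 + 6468.2 + 955.68 = 152865.69
ΣP(Year 1)Q(Year 1) = 6168.21×7 + 20464.52×4 + 2822.89×2 + 47.26×22 = 43177.47 + 81858.08 + 5645.78 + 1039.72 = 131721.05
L = 152865.69 / 131721.05 × 100 = 116.0526
Paasche component (current-period weights):
ΣP(Year 2)Q(Year 2) = 6990.03×8 + 24127.90×5 + 3234.10×2 + 43.44×27 = 55920.24 + 120639.5 + 6468.2 + 1172.88 = 184200.82
ΣP(Year 1)Q(Year 2) = 6168.21×8 + 20464.52×5 + 2822.89×2 + 47.26×27 = 49345.68 + 102322.6 + 5645.78 + 1276.02 = 158590.08
P = 184200.82 / 158590.08 × 100 = 116.1490
Fisher = √(L × P) = √(116.0526 × 116.1490) = 116.1008

116.10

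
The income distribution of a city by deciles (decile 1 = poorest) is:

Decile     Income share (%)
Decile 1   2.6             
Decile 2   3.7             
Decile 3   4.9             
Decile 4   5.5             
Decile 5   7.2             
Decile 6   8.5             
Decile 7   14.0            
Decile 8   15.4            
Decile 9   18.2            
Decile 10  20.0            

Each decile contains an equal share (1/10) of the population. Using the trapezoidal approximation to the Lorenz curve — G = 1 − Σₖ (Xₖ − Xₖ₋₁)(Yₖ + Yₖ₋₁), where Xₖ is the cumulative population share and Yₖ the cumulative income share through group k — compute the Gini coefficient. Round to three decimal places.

0.337

Cumulative income shares Yₖ: 0.0260, 0.0630, 0.1120, 0.1670, 0.2390, 0.3240, 0.4640, 0.6180, 0.8000, 1.0000
Σ (Xₖ−Xₖ₋₁)(Yₖ+Yₖ₋₁) = (1/10)(0.0260+0.0000) + (1/10)(0.0630+0.0260) + (1/10)(0.1120+0.0630) + (1/10)(0.1670+0.1120) + (1/10)(0.2390+0.1670) + (1/10)(0.3240+0.2390) + (1/10)(0.4640+0.3240) + (1/10)(0.6180+0.4640) + (1/10)(0.8000+0.6180) + (1/10)(1.0000+0.8000)
  = 0.0026 + 0.0089 + 0.0175 + 0.0279 + 0.0406 + 0.0563 + 0.0788 + 0.1082 + 0.1418 + 0.1800 = 0.6626
G = 1 − 0.6626 = 0.3374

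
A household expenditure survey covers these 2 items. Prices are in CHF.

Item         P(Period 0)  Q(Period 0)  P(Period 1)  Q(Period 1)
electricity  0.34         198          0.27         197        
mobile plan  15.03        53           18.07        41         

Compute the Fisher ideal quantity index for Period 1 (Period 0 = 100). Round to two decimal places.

78.81

Laspeyres component (base-period weights):
ΣP(Period 0)Q(Period 1) = 0.34×197 + 15.03×41 = 66.98 + 616.23 = 683.21
ΣP(Period 0)Q(Period 0) = 0.34×198 + 15.03×53 = 67.32 + 796.59 = 863.91
L = 683.21 / 863.91 × 100 = 79.0835
Paasche component (current-period weights):
ΣP(Period 1)Q(Period 1) = 0.27×197 + 18.07×41 = 53.19 + 740.87 = 794.06
ΣP(Period 1)Q(Period 0) = 0.27×198 + 18.07×53 = 53.46 + 957.71 = 1011.17
P = 794.06 / 1011.17 × 100 = 78.5288
Fisher = √(L × P) = √(79.0835 × 78.5288) = 78.8057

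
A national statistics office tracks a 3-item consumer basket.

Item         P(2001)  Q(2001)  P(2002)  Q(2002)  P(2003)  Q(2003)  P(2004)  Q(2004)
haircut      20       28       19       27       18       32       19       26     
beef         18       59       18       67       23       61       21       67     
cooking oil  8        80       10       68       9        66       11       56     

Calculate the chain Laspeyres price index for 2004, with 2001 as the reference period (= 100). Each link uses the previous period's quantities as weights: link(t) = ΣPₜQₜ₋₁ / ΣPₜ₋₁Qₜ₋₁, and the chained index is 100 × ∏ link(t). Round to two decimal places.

Link 2001→2002:
ΣP(2002)Q(2001) = 19×28 + 18×59 + 10×80 = 532 + 1062 + 800 = 2394
ΣP(2001)Q(2001) = 20×28 + 18×59 + 8×80 = 560 + 1062 + 640 = 2262
link = 2394/2262 = 1.058355
Link 2002→2003:
ΣP(2003)Q(2002) = 18×27 + 23×67 + 9×68 = 486 + 1541 + 612 = 2639
ΣP(2002)Q(2002) = 19×27 + 18×67 + 10×68 = 513 + 1206 + 680 = 2399
link = 2639/2399 = 1.100042
Link 2003→2004:
ΣP(2004)Q(2003) = 19×32 + 21×61 + 11×66 = 608 + 1281 + 726 = 2615
ΣP(2003)Q(2003) = 18×32 + 23×61 + 9×66 = 576 + 1403 + 594 = 2573
link = 2615/2573 = 1.016323
Chained index = 100 × 1.058355 × 1.100042 × 1.016323 = 118.3239

118.32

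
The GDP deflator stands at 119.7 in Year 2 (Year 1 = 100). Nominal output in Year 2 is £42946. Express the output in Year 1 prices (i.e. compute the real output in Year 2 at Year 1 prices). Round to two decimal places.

35878.03

Real = Nominal ÷ (Index/100) = 42946 ÷ (119.7/100)
     = 42946 ÷ 1.197 = 35878.0284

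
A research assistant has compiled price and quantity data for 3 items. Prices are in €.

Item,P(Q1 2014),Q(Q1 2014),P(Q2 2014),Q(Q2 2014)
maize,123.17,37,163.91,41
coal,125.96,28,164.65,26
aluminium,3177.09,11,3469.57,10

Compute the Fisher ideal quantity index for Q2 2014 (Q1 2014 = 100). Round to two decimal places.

93.37

Laspeyres component (base-period weights):
ΣP(Q1 2014)Q(Q2 2014) = 123.17×41 + 125.96×26 + 3177.09×10 = 5049.97 + 3274.96 + 31770.9 = 40095.83
ΣP(Q1 2014)Q(Q1 2014) = 123.17×37 + 125.96×28 + 3177.09×11 = 4557.29 + 3526.88 + 34947.99 = 43032.16
L = 40095.83 / 43032.16 × 100 = 93.1764
Paasche component (current-period weights):
ΣP(Q2 2014)Q(Q2 2014) = 163.91×41 + 164.65×26 + 3469.57×10 = 6720.31 + 4280.9 + 34695.7 = 45696.91
ΣP(Q2 2014)Q(Q1 2014) = 163.91×37 + 164.65×28 + 3469.57×11 = 6064.67 + 4610.2 + 38165.27 = 48840.14
P = 45696.91 / 48840.14 × 100 = 93.5642
Fisher = √(L × P) = √(93.1764 × 93.5642) = 93.3701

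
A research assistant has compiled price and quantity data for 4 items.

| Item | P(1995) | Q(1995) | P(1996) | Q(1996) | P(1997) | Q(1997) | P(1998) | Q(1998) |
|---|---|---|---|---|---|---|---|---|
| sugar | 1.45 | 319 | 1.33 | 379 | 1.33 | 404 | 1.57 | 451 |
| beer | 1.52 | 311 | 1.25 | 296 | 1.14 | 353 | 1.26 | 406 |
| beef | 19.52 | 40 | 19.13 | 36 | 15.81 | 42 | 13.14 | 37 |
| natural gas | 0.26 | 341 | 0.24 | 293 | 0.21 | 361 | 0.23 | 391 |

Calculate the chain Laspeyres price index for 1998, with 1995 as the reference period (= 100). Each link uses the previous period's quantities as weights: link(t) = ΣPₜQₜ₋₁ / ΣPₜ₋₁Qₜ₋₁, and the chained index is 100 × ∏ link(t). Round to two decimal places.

84.62

Link 1995→1996:
ΣP(1996)Q(1995) = 1.33×319 + 1.25×311 + 19.13×40 + 0.24×341 = 424.27 + 388.75 + 765.2 + 81.84 = 1660.06
ΣP(1995)Q(1995) = 1.45×319 + 1.52×311 + 19.52×40 + 0.26×341 = 462.55 + 472.72 + 780.8 + 88.66 = 1804.73
link = 1660.06/1804.73 = 0.919838
Link 1996→1997:
ΣP(1997)Q(1996) = 1.33×379 + 1.14×296 + 15.81×36 + 0.21×293 = 504.07 + 337.44 + 569.16 + 61.53 = 1472.2
ΣP(1996)Q(1996) = 1.33×379 + 1.25×296 + 19.13×36 + 0.24×293 = 504.07 + 370 + 688.68 + 70.32 = 1633.07
link = 1472.2/1633.07 = 0.901492
Link 1997→1998:
ΣP(1998)Q(1997) = 1.57×404 + 1.26×353 + 13.14×42 + 0.23×361 = 634.28 + 444.78 + 551.88 + 83.03 = 1713.97
ΣP(1997)Q(1997) = 1.33×404 + 1.14×353 + 15.81×42 + 0.21×361 = 537.32 + 402.42 + 664.02 + 75.81 = 1679.57
link = 1713.97/1679.57 = 1.020481
Chained index = 100 × 0.919838 × 0.901492 × 1.020481 = 84.6211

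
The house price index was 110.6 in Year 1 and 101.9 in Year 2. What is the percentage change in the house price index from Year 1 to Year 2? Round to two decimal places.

Change = (101.9 − 110.6) / 110.6 × 100
       = -8.7 / 110.6 × 100 = -7.8662%

-7.87%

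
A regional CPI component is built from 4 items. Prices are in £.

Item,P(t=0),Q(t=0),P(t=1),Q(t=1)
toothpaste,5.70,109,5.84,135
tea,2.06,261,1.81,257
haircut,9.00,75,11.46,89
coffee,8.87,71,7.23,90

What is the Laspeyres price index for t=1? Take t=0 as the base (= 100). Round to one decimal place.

Laspeyres price index uses base-period quantities as weights.
ΣP(t=1)·Q(t=0) = 5.84×109 + 1.81×261 + 11.46×75 + 7.23×71 = 636.56 + 472.41 + 859.5 + 513.33 = 2481.8
ΣP(t=0)·Q(t=0) = 5.70×109 + 2.06×261 + 9.00×75 + 8.87×71 = 621.3 + 537.66 + 675 + 629.77 = 2463.73
Index = 2481.8 / 2463.73 × 100 = 100.7334

100.7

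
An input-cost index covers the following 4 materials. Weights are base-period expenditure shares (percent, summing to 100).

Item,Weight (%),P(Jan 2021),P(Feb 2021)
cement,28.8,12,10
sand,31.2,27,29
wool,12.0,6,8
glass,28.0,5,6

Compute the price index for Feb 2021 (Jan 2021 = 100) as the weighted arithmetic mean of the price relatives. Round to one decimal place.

cement: 28.8 × (10/12) = 28.8 × 0.833333 = 24.0000
sand: 31.2 × (29/27) = 31.2 × 1.074074 = 33.5111
wool: 12.0 × (8/6) = 12.0 × 1.333333 = 16.0000
glass: 28.0 × (6/5) = 28.0 × 1.200000 = 33.6000
Index = Σ wᵢ·(p₁ᵢ/p₀ᵢ) = 24.0000 + 33.5111 + 16.0000 + 33.6000 = 107.1111

107.1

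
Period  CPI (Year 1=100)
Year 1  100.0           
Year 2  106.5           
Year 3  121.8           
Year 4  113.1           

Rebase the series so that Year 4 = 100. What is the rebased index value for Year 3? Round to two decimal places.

Rebased(Year 3) = 121.8 / 113.1 × 100 = 107.6923

107.69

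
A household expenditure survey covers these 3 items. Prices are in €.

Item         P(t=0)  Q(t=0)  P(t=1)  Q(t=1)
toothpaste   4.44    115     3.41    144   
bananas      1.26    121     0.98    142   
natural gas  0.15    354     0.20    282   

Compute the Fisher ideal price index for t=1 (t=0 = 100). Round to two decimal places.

80.49

Laspeyres component (base-period weights):
ΣP(t=1)Q(t=0) = 3.41×115 + 0.98×121 + 0.20×354 = 392.15 + 118.58 + 70.8 = 581.53
ΣP(t=0)Q(t=0) = 4.44×115 + 1.26×121 + 0.15×354 = 510.6 + 152.46 + 53.1 = 716.16
L = 581.53 / 716.16 × 100 = 81.2011
Paasche component (current-period weights):
ΣP(t=1)Q(t=1) = 3.41×144 + 0.98×142 + 0.20×282 = 491.04 + 139.16 + 56.4 = 686.6
ΣP(t=0)Q(t=1) = 4.44×144 + 1.26×142 + 0.15×282 = 639.36 + 178.92 + 42.3 = 860.58
P = 686.6 / 860.58 × 100 = 79.7834
Fisher = √(L × P) = √(81.2011 × 79.7834) = 80.4891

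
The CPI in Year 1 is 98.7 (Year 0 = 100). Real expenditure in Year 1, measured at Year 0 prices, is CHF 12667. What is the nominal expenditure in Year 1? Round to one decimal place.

Nominal = Real × (Index/100) = 12667 × (98.7/100)
        = 12667 × 0.987 = 12502.3290

12502.3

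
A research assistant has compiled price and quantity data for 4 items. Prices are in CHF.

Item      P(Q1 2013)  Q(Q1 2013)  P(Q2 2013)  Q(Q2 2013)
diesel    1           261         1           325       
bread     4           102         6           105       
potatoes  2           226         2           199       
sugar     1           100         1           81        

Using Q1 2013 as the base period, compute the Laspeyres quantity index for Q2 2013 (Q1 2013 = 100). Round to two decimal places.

Laspeyres quantity index uses base-period prices as weights.
ΣP(Q1 2013)·Q(Q2 2013) = 1×325 + 4×105 + 2×199 + 1×81 = 325 + 420 + 398 + 81 = 1224
ΣP(Q1 2013)·Q(Q1 2013) = 1×261 + 4×102 + 2×226 + 1×100 = 261 + 408 + 452 + 100 = 1221
Index = 1224 / 1221 × 100 = 100.2457

100.25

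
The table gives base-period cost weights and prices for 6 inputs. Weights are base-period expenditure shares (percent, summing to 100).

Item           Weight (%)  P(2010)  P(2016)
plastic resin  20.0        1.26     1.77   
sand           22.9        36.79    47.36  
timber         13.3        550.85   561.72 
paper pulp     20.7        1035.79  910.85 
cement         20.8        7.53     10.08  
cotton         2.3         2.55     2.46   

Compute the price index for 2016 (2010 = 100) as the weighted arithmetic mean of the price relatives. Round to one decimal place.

119.4

plastic resin: 20.0 × (1.77/1.26) = 20.0 × 1.404762 = 28.0952
sand: 22.9 × (47.36/36.79) = 22.9 × 1.287306 = 29.4793
timber: 13.3 × (561.72/550.85) = 13.3 × 1.019733 = 13.5625
paper pulp: 20.7 × (910.85/1035.79) = 20.7 × 0.879377 = 18.2031
cement: 20.8 × (10.08/7.53) = 20.8 × 1.338645 = 27.8438
cotton: 2.3 × (2.46/2.55) = 2.3 × 0.964706 = 2.2188
Index = Σ wᵢ·(p₁ᵢ/p₀ᵢ) = 28.0952 + 29.4793 + 13.5625 + 18.2031 + 27.8438 + 2.2188 = 119.4028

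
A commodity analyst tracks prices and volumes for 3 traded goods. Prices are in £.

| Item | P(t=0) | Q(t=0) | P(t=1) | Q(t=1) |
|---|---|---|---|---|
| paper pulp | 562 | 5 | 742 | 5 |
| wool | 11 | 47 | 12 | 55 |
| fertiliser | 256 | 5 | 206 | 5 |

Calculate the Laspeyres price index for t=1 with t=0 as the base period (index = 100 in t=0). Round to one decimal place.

Laspeyres price index uses base-period quantities as weights.
ΣP(t=1)·Q(t=0) = 742×5 + 12×47 + 206×5 = 3710 + 564 + 1030 = 5304
ΣP(t=0)·Q(t=0) = 562×5 + 11×47 + 256×5 = 2810 + 517 + 1280 = 4607
Index = 5304 / 4607 × 100 = 115.1292

115.1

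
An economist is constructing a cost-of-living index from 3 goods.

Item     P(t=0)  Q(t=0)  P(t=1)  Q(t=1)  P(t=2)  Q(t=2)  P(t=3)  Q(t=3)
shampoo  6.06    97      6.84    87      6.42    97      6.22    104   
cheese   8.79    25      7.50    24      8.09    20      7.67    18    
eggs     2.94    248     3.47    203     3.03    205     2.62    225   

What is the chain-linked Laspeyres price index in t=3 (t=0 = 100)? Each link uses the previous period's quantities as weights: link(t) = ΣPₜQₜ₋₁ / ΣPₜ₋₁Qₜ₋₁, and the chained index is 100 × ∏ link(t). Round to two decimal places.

94.78

Link t=0→t=1:
ΣP(t=1)Q(t=0) = 6.84×97 + 7.50×25 + 3.47×248 = 663.48 + 187.5 + 860.56 = 1711.54
ΣP(t=0)Q(t=0) = 6.06×97 + 8.79×25 + 2.94×248 = 587.82 + 219.75 + 729.12 = 1536.69
link = 1711.54/1536.69 = 1.113784
Link t=1→t=2:
ΣP(t=2)Q(t=1) = 6.42×87 + 8.09×24 + 3.03×203 = 558.54 + 194.16 + 615.09 = 1367.79
ΣP(t=1)Q(t=1) = 6.84×87 + 7.50×24 + 3.47×203 = 595.08 + 180 + 704.41 = 1479.49
link = 1367.79/1479.49 = 0.924501
Link t=2→t=3:
ΣP(t=3)Q(t=2) = 6.22×97 + 7.67×20 + 2.62×205 = 603.34 + 153.4 + 537.1 = 1293.84
ΣP(t=2)Q(t=2) = 6.42×97 + 8.09×20 + 3.03×205 = 622.74 + 161.8 + 621.15 = 1405.69
link = 1293.84/1405.69 = 0.920431
Chained index = 100 × 1.113784 × 0.924501 × 0.920431 = 94.7762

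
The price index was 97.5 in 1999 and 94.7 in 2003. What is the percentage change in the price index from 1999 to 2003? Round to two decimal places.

Change = (94.7 − 97.5) / 97.5 × 100
       = -2.8 / 97.5 × 100 = -2.8718%

-2.87%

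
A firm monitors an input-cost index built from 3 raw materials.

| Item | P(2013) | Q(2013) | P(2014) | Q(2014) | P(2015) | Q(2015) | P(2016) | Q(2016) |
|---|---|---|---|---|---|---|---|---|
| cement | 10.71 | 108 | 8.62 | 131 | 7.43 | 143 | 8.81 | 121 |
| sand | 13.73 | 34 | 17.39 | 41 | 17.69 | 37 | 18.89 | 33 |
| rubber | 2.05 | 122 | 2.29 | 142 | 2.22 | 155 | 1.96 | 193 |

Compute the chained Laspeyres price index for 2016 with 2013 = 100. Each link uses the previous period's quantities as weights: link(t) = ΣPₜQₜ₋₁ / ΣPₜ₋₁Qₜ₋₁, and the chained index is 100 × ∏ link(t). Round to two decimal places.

Link 2013→2014:
ΣP(2014)Q(2013) = 8.62×108 + 17.39×34 + 2.29×122 = 930.96 + 591.26 + 279.38 = 1801.6
ΣP(2013)Q(2013) = 10.71×108 + 13.73×34 + 2.05×122 = 1156.68 + 466.82 + 250.1 = 1873.6
link = 1801.6/1873.6 = 0.961571
Link 2014→2015:
ΣP(2015)Q(2014) = 7.43×131 + 17.69×41 + 2.22×142 = 973.33 + 725.29 + 315.24 = 2013.86
ΣP(2014)Q(2014) = 8.62×131 + 17.39×41 + 2.29×142 = 1129.22 + 712.99 + 325.18 = 2167.39
link = 2013.86/2167.39 = 0.929164
Link 2015→2016:
ΣP(2016)Q(2015) = 8.81×143 + 18.89×37 + 1.96×155 = 1259.83 + 698.93 + 303.8 = 2262.56
ΣP(2015)Q(2015) = 7.43×143 + 17.69×37 + 2.22×155 = 1062.49 + 654.53 + 344.1 = 2061.12
link = 2262.56/2061.12 = 1.097733
Chained index = 100 × 0.961571 × 0.929164 × 1.097733 = 98.0778

98.08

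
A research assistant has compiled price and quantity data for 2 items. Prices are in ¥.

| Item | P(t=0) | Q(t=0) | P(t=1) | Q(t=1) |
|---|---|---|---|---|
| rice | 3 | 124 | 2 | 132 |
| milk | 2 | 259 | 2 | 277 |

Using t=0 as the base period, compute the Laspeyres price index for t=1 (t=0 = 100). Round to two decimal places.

Laspeyres price index uses base-period quantities as weights.
ΣP(t=1)·Q(t=0) = 2×124 + 2×259 = 248 + 518 = 766
ΣP(t=0)·Q(t=0) = 3×124 + 2×259 = 372 + 518 = 890
Index = 766 / 890 × 100 = 86.0674

86.07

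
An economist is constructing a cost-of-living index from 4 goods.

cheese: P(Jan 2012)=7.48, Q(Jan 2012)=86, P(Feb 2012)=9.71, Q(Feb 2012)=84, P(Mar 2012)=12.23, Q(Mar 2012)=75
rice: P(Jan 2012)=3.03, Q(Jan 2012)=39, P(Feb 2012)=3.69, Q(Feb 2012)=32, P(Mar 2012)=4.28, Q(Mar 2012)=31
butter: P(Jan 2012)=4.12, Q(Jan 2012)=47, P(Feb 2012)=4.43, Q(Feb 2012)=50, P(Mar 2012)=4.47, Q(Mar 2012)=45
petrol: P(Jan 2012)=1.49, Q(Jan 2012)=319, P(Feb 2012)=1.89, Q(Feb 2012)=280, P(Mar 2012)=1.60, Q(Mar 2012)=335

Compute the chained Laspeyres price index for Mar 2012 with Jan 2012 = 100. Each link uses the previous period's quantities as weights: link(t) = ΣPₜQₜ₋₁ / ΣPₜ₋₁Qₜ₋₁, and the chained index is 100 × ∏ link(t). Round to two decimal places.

136.39

Link Jan 2012→Feb 2012:
ΣP(Feb 2012)Q(Jan 2012) = 9.71×86 + 3.69×39 + 4.43×47 + 1.89×319 = 835.06 + 143.91 + 208.21 + 602.91 = 1790.09
ΣP(Jan 2012)Q(Jan 2012) = 7.48×86 + 3.03×39 + 4.12×47 + 1.49×319 = 643.28 + 118.17 + 193.64 + 475.31 = 1430.4
link = 1790.09/1430.4 = 1.251461
Link Feb 2012→Mar 2012:
ΣP(Mar 2012)Q(Feb 2012) = 12.23×84 + 4.28×32 + 4.47×50 + 1.60×280 = 1027.32 + 136.96 + 223.5 + 448 = 1835.78
ΣP(Feb 2012)Q(Feb 2012) = 9.71×84 + 3.69×32 + 4.43×50 + 1.89×280 = 815.64 + 118.08 + 221.5 + 529.2 = 1684.42
link = 1835.78/1684.42 = 1.089859
Chained index = 100 × 1.251461 × 1.089859 = 136.3916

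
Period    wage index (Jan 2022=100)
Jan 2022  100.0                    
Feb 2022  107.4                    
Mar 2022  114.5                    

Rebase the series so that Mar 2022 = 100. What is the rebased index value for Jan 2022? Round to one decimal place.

Rebased(Jan 2022) = 100.0 / 114.5 × 100 = 87.3362

87.3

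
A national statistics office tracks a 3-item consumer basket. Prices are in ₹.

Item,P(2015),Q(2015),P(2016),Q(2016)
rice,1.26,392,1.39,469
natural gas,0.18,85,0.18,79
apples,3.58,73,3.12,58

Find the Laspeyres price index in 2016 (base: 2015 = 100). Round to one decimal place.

102.3

Laspeyres price index uses base-period quantities as weights.
ΣP(2016)·Q(2015) = 1.39×392 + 0.18×85 + 3.12×73 = 544.88 + 15.3 + 227.76 = 787.94
ΣP(2015)·Q(2015) = 1.26×392 + 0.18×85 + 3.58×73 = 493.92 + 15.3 + 261.34 = 770.56
Index = 787.94 / 770.56 × 100 = 102.2555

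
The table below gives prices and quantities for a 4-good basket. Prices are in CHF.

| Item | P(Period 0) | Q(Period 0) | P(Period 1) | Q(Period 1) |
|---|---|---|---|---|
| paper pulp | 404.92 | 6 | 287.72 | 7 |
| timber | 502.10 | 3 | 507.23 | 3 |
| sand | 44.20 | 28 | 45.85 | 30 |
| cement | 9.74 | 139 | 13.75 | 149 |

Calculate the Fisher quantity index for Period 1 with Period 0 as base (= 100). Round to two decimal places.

Laspeyres component (base-period weights):
ΣP(Period 0)Q(Period 1) = 404.92×7 + 502.10×3 + 44.20×30 + 9.74×149 = 2834.44 + 1506.3 + 1326 + 1451.26 = 7118
ΣP(Period 0)Q(Period 0) = 404.92×6 + 502.10×3 + 44.20×28 + 9.74×139 = 2429.52 + 1506.3 + 1237.6 + 1353.86 = 6527.28
L = 7118 / 6527.28 × 100 = 109.0500
Paasche component (current-period weights):
ΣP(Period 1)Q(Period 1) = 287.72×7 + 507.23×3 + 45.85×30 + 13.75×149 = 2014.04 + 1521.69 + 1375.5 + 2048.75 = 6959.98
ΣP(Period 1)Q(Period 0) = 287.72×6 + 507.23×3 + 45.85×28 + 13.75×139 = 1726.32 + 1521.69 + 1283.8 + 1911.25 = 6443.06
P = 6959.98 / 6443.06 × 100 = 108.0229
Fisher = √(L × P) = √(109.0500 × 108.0229) = 108.5352

108.54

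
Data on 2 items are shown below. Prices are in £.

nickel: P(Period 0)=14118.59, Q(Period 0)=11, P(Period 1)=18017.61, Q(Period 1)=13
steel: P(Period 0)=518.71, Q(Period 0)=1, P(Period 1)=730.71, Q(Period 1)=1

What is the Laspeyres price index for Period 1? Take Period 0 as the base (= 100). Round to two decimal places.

127.66

Laspeyres price index uses base-period quantities as weights.
ΣP(Period 1)·Q(Period 0) = 18017.61×11 + 730.71×1 = 198193.71 + 730.71 = 198924.42
ΣP(Period 0)·Q(Period 0) = 14118.59×11 + 518.71×1 = 155304.49 + 518.71 = 155823.2
Index = 198924.42 / 155823.2 × 100 = 127.6603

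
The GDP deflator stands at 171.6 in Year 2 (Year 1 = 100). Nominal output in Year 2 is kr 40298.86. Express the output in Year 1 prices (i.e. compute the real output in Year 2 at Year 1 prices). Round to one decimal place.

Real = Nominal ÷ (Index/100) = 40298.86 ÷ (171.6/100)
     = 40298.86 ÷ 1.716 = 23484.1841

23484.2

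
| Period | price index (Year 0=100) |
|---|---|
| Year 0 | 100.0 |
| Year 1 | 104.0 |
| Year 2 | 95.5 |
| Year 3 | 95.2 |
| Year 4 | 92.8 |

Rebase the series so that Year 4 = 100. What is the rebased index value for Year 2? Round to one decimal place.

102.9

Rebased(Year 2) = 95.5 / 92.8 × 100 = 102.9095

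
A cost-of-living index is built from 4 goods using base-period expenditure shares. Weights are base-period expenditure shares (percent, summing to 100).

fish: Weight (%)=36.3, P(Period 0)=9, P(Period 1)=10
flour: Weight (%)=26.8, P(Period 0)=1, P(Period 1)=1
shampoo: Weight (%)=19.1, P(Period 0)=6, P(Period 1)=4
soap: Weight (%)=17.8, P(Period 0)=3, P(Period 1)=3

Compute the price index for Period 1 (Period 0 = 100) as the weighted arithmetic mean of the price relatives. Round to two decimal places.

97.67

fish: 36.3 × (10/9) = 36.3 × 1.111111 = 40.3333
flour: 26.8 × (1/1) = 26.8 × 1.000000 = 26.8000
shampoo: 19.1 × (4/6) = 19.1 × 0.666667 = 12.7333
soap: 17.8 × (3/3) = 17.8 × 1.000000 = 17.8000
Index = Σ wᵢ·(p₁ᵢ/p₀ᵢ) = 40.3333 + 26.8000 + 12.7333 + 17.8000 = 97.6667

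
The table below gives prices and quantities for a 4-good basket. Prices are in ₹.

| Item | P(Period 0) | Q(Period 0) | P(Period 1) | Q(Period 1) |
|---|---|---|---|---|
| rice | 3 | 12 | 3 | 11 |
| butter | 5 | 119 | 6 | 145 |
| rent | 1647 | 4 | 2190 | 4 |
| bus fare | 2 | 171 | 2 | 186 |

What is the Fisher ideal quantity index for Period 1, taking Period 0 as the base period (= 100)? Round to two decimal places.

Laspeyres component (base-period weights):
ΣP(Period 0)Q(Period 1) = 3×11 + 5×145 + 1647×4 + 2×186 = 33 + 725 + 6588 + 372 = 7718
ΣP(Period 0)Q(Period 0) = 3×12 + 5×119 + 1647×4 + 2×171 = 36 + 595 + 6588 + 342 = 7561
L = 7718 / 7561 × 100 = 102.0764
Paasche component (current-period weights):
ΣP(Period 1)Q(Period 1) = 3×11 + 6×145 + 2190×4 + 2×186 = 33 + 870 + 8760 + 372 = 10035
ΣP(Period 1)Q(Period 0) = 3×12 + 6×119 + 2190×4 + 2×171 = 36 + 714 + 8760 + 342 = 9852
P = 10035 / 9852 × 100 = 101.8575
Fisher = √(L × P) = √(102.0764 × 101.8575) = 101.9669

101.97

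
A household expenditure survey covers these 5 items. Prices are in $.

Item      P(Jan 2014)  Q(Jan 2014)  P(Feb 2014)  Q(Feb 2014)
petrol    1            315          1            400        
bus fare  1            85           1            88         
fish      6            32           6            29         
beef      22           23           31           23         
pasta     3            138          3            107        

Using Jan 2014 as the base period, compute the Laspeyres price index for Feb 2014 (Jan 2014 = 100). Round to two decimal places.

Laspeyres price index uses base-period quantities as weights.
ΣP(Feb 2014)·Q(Jan 2014) = 1×315 + 1×85 + 6×32 + 31×23 + 3×138 = 315 + 85 + 192 + 713 + 414 = 1719
ΣP(Jan 2014)·Q(Jan 2014) = 1×315 + 1×85 + 6×32 + 22×23 + 3×138 = 315 + 85 + 192 + 506 + 414 = 1512
Index = 1719 / 1512 × 100 = 113.6905

113.69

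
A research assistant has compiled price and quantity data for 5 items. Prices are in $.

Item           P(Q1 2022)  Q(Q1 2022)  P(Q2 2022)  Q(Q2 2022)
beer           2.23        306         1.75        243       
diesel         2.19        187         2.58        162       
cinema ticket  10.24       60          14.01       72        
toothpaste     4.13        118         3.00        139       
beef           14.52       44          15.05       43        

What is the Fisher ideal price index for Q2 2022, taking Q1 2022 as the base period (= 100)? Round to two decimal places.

Laspeyres component (base-period weights):
ΣP(Q2 2022)Q(Q1 2022) = 1.75×306 + 2.58×187 + 14.01×60 + 3.00×118 + 15.05×44 = 535.5 + 482.46 + 840.6 + 354 + 662.2 = 2874.76
ΣP(Q1 2022)Q(Q1 2022) = 2.23×306 + 2.19×187 + 10.24×60 + 4.13×118 + 14.52×44 = 682.38 + 409.53 + 614.4 + 487.34 + 638.88 = 2832.53
L = 2874.76 / 2832.53 × 100 = 101.4909
Paasche component (current-period weights):
ΣP(Q2 2022)Q(Q2 2022) = 1.75×243 + 2.58×162 + 14.01×72 + 3.00×139 + 15.05×43 = 425.25 + 417.96 + 1008.72 + 417 + 647.15 = 2916.08
ΣP(Q1 2022)Q(Q2 2022) = 2.23×243 + 2.19×162 + 10.24×72 + 4.13×139 + 14.52×43 = 541.89 + 354.78 + 737.28 + 574.07 + 624.36 = 2832.38
P = 2916.08 / 2832.38 × 100 = 102.9551
Fisher = √(L × P) = √(101.4909 × 102.9551) = 102.2204

102.22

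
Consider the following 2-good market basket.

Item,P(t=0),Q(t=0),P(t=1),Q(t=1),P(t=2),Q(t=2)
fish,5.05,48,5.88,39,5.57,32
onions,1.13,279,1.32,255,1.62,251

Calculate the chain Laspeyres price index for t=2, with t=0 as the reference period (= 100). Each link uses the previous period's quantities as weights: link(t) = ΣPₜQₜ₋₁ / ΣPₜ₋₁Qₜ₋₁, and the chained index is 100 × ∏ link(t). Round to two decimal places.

Link t=0→t=1:
ΣP(t=1)Q(t=0) = 5.88×48 + 1.32×279 = 282.24 + 368.28 = 650.52
ΣP(t=0)Q(t=0) = 5.05×48 + 1.13×279 = 242.4 + 315.27 = 557.67
link = 650.52/557.67 = 1.166496
Link t=1→t=2:
ΣP(t=2)Q(t=1) = 5.57×39 + 1.62×255 = 217.23 + 413.1 = 630.33
ΣP(t=1)Q(t=1) = 5.88×39 + 1.32×255 = 229.32 + 336.6 = 565.92
link = 630.33/565.92 = 1.113815
Chained index = 100 × 1.166496 × 1.113815 = 129.9261

129.93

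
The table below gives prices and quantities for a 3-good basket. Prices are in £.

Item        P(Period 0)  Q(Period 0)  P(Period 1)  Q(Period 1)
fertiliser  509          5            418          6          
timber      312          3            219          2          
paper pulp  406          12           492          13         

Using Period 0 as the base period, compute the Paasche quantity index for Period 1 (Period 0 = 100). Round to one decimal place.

Paasche quantity index uses current-period prices as weights.
ΣP(Period 1)·Q(Period 1) = 418×6 + 219×2 + 492×13 = 2508 + 438 + 6396 = 9342
ΣP(Period 1)·Q(Period 0) = 418×5 + 219×3 + 492×12 = 2090 + 657 + 5904 = 8651
Index = 9342 / 8651 × 100 = 107.9875

108.0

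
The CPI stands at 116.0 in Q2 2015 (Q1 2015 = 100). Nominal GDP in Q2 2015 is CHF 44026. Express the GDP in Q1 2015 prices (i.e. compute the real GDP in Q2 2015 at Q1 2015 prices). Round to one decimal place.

Real = Nominal ÷ (Index/100) = 44026 ÷ (116.0/100)
     = 44026 ÷ 1.160 = 37953.4483

37953.4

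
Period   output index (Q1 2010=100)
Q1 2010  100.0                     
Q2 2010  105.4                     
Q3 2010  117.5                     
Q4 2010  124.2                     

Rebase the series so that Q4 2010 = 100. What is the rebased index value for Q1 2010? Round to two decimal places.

80.52

Rebased(Q1 2010) = 100.0 / 124.2 × 100 = 80.5153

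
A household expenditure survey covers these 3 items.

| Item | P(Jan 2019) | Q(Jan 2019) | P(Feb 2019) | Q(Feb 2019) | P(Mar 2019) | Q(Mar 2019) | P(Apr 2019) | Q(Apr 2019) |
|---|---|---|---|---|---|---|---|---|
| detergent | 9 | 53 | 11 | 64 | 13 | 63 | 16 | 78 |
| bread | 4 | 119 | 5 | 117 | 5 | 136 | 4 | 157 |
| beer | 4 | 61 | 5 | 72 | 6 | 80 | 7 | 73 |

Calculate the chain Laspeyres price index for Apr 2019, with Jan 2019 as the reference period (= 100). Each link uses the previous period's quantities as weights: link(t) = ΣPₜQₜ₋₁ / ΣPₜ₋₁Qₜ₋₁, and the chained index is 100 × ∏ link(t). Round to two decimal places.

Link Jan 2019→Feb 2019:
ΣP(Feb 2019)Q(Jan 2019) = 11×53 + 5×119 + 5×61 = 583 + 595 + 305 = 1483
ΣP(Jan 2019)Q(Jan 2019) = 9×53 + 4×119 + 4×61 = 477 + 476 + 244 = 1197
link = 1483/1197 = 1.238931
Link Feb 2019→Mar 2019:
ΣP(Mar 2019)Q(Feb 2019) = 13×64 + 5×117 + 6×72 = 832 + 585 + 432 = 1849
ΣP(Feb 2019)Q(Feb 2019) = 11×64 + 5×117 + 5×72 = 704 + 585 + 360 = 1649
link = 1849/1649 = 1.121286
Link Mar 2019→Apr 2019:
ΣP(Apr 2019)Q(Mar 2019) = 16×63 + 4×136 + 7×80 = 1008 + 544 + 560 = 2112
ΣP(Mar 2019)Q(Mar 2019) = 13×63 + 5×136 + 6×80 = 819 + 680 + 480 = 1979
link = 2112/1979 = 1.067206
Chained index = 100 × 1.238931 × 1.121286 × 1.067206 = 148.2557

148.26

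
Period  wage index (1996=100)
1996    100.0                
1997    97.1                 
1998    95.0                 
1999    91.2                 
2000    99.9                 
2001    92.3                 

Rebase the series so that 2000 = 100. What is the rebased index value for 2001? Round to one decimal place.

Rebased(2001) = 92.3 / 99.9 × 100 = 92.3924

92.4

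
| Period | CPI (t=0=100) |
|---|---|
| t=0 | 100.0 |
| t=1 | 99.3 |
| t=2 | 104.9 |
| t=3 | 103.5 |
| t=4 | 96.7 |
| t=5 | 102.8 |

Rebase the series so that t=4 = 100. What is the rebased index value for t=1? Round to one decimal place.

Rebased(t=1) = 99.3 / 96.7 × 100 = 102.6887

102.7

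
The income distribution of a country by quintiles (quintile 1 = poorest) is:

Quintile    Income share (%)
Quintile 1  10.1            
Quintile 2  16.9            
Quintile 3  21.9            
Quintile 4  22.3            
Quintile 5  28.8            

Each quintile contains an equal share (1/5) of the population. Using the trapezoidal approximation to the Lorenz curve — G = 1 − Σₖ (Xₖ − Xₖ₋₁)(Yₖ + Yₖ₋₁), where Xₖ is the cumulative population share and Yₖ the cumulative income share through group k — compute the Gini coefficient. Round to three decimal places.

0.171

Cumulative income shares Yₖ: 0.1010, 0.2700, 0.4890, 0.7120, 1.0000
Σ (Xₖ−Xₖ₋₁)(Yₖ+Yₖ₋₁) = (1/5)(0.1010+0.0000) + (1/5)(0.2700+0.1010) + (1/5)(0.4890+0.2700) + (1/5)(0.7120+0.4890) + (1/5)(1.0000+0.7120)
  = 0.0202 + 0.0742 + 0.1518 + 0.2402 + 0.3424 = 0.8288
G = 1 − 0.8288 = 0.1712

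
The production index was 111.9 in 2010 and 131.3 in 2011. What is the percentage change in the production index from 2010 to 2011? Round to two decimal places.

17.34%

Change = (131.3 − 111.9) / 111.9 × 100
       = 19.4 / 111.9 × 100 = 17.3369%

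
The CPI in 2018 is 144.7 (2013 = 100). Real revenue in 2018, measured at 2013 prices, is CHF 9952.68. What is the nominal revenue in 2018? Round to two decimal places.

14401.53

Nominal = Real × (Index/100) = 9952.68 × (144.7/100)
        = 9952.68 × 1.447 = 14401.5280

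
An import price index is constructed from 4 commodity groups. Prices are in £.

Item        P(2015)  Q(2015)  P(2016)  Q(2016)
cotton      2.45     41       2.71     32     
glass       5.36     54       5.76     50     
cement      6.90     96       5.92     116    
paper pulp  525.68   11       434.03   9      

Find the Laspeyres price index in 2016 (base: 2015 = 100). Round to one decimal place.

84.3

Laspeyres price index uses base-period quantities as weights.
ΣP(2016)·Q(2015) = 2.71×41 + 5.76×54 + 5.92×96 + 434.03×11 = 111.11 + 311.04 + 568.32 + 4774.33 = 5764.8
ΣP(2015)·Q(2015) = 2.45×41 + 5.36×54 + 6.90×96 + 525.68×11 = 100.45 + 289.44 + 662.4 + 5782.48 = 6834.77
Index = 5764.8 / 6834.77 × 100 = 84.3452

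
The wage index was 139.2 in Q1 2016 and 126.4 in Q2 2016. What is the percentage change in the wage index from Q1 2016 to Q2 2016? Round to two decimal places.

-9.20%

Change = (126.4 − 139.2) / 139.2 × 100
       = -12.8 / 139.2 × 100 = -9.1954%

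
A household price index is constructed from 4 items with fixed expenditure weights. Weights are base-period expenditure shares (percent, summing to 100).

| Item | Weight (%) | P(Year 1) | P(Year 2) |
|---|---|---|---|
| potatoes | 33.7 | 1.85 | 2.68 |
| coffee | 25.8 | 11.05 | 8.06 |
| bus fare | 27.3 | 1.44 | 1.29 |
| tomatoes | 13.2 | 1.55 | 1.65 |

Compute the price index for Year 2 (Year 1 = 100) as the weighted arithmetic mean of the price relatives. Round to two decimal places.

potatoes: 33.7 × (2.68/1.85) = 33.7 × 1.448649 = 48.8195
coffee: 25.8 × (8.06/11.05) = 25.8 × 0.729412 = 18.8188
bus fare: 27.3 × (1.29/1.44) = 27.3 × 0.895833 = 24.4563
tomatoes: 13.2 × (1.65/1.55) = 13.2 × 1.064516 = 14.0516
Index = Σ wᵢ·(p₁ᵢ/p₀ᵢ) = 48.8195 + 18.8188 + 24.4563 + 14.0516 = 106.1461

106.15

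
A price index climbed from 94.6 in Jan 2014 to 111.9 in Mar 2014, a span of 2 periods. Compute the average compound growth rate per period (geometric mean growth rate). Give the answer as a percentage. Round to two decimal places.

Growth factor = (111.9/94.6)^(1/2) = (1.182875)^(1/2) = 1.087601
Growth rate = 1.087601 − 1 = 0.087601 = 8.7601%

8.76%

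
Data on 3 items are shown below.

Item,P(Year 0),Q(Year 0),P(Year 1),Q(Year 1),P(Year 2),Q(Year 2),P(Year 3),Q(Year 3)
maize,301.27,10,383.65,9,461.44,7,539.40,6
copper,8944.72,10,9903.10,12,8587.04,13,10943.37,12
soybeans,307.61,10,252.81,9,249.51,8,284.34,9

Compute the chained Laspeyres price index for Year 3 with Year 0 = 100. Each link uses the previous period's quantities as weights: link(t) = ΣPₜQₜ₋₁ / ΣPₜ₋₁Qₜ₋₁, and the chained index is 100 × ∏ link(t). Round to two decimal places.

123.02

Link Year 0→Year 1:
ΣP(Year 1)Q(Year 0) = 383.65×10 + 9903.10×10 + 252.81×10 = 3836.5 + 99031 + 2528.1 = 105395.6
ΣP(Year 0)Q(Year 0) = 301.27×10 + 8944.72×10 + 307.61×10 = 3012.7 + 89447.2 + 3076.1 = 95536
link = 105395.6/95536 = 1.103203
Link Year 1→Year 2:
ΣP(Year 2)Q(Year 1) = 461.44×9 + 8587.04×12 + 249.51×9 = 4152.96 + 103044.48 + 2245.59 = 109443.03
ΣP(Year 1)Q(Year 1) = 383.65×9 + 9903.10×12 + 252.81×9 = 3452.85 + 118837.2 + 2275.29 = 124565.34
link = 109443.03/124565.34 = 0.878599
Link Year 2→Year 3:
ΣP(Year 3)Q(Year 2) = 539.40×7 + 10943.37×13 + 284.34×8 = 3775.8 + 142263.81 + 2274.72 = 148314.33
ΣP(Year 2)Q(Year 2) = 461.44×7 + 8587.04×13 + 249.51×8 = 3230.08 + 111631.52 + 1996.08 = 116857.68
link = 148314.33/116857.68 = 1.269188
Chained index = 100 × 1.103203 × 0.878599 × 1.269188 = 123.0190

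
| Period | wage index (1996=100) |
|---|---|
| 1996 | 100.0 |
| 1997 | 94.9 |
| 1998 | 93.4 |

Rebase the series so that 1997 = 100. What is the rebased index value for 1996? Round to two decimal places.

105.37

Rebased(1996) = 100.0 / 94.9 × 100 = 105.3741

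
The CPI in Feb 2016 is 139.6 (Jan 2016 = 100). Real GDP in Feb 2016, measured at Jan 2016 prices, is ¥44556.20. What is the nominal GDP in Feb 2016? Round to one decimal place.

62200.5

Nominal = Real × (Index/100) = 44556.20 × (139.6/100)
        = 44556.20 × 1.396 = 62200.4552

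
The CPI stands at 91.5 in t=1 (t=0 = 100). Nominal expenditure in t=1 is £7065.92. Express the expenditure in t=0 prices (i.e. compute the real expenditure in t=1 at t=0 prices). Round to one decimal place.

7722.3

Real = Nominal ÷ (Index/100) = 7065.92 ÷ (91.5/100)
     = 7065.92 ÷ 0.915 = 7722.3169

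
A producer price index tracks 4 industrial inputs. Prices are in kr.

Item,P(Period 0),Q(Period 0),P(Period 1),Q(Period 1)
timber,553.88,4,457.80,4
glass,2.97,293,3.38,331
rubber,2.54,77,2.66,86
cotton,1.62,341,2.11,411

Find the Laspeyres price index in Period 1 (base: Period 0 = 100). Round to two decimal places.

97.71

Laspeyres price index uses base-period quantities as weights.
ΣP(Period 1)·Q(Period 0) = 457.80×4 + 3.38×293 + 2.66×77 + 2.11×341 = 1831.2 + 990.34 + 204.82 + 719.51 = 3745.87
ΣP(Period 0)·Q(Period 0) = 553.88×4 + 2.97×293 + 2.54×77 + 1.62×341 = 2215.52 + 870.21 + 195.58 + 552.42 = 3833.73
Index = 3745.87 / 3833.73 × 100 = 97.7082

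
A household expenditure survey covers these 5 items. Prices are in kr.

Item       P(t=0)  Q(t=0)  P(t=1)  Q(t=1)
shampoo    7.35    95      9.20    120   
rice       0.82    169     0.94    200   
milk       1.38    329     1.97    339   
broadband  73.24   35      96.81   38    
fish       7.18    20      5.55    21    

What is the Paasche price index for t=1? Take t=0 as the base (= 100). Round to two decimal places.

Paasche price index uses current-period quantities as weights.
ΣP(t=1)·Q(t=1) = 9.20×120 + 0.94×200 + 1.97×339 + 96.81×38 + 5.55×21 = 1104 + 188 + 667.83 + 3678.78 + 116.55 = 5755.16
ΣP(t=0)·Q(t=1) = 7.35×120 + 0.82×200 + 1.38×339 + 73.24×38 + 7.18×21 = 882 + 164 + 467.82 + 2783.12 + 150.78 = 4447.72
Index = 5755.16 / 4447.72 × 100 = 129.3957

129.40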